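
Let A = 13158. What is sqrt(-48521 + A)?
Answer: I*sqrt(35363) ≈ 188.05*I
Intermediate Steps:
sqrt(-48521 + A) = sqrt(-48521 + 13158) = sqrt(-35363) = I*sqrt(35363)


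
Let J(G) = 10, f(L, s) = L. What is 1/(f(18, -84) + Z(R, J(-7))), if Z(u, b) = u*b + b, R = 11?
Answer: 1/138 ≈ 0.0072464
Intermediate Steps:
Z(u, b) = b + b*u (Z(u, b) = b*u + b = b + b*u)
1/(f(18, -84) + Z(R, J(-7))) = 1/(18 + 10*(1 + 11)) = 1/(18 + 10*12) = 1/(18 + 120) = 1/138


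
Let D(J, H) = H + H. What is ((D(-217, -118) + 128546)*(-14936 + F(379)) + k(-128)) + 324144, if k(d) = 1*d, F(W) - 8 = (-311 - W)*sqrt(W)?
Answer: -1915087664 - 88533900*sqrt(379) ≈ -3.6387e+9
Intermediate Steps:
F(W) = 8 + sqrt(W)*(-311 - W) (F(W) = 8 + (-311 - W)*sqrt(W) = 8 + sqrt(W)*(-311 - W))
D(J, H) = 2*H
k(d) = d
((D(-217, -118) + 128546)*(-14936 + F(379)) + k(-128)) + 324144 = ((2*(-118) + 128546)*(-14936 + (8 - 379**(3/2) - 311*sqrt(379))) - 128) + 324144 = ((-236 + 128546)*(-14936 + (8 - 379*sqrt(379) - 311*sqrt(379))) - 128) + 324144 = (128310*(-14936 + (8 - 379*sqrt(379) - 311*sqrt(379))) - 128) + 324144 = (128310*(-14936 + (8 - 690*sqrt(379))) - 128) + 324144 = (128310*(-14928 - 690*sqrt(379)) - 128) + 324144 = ((-1915411680 - 88533900*sqrt(379)) - 128) + 324144 = (-1915411808 - 88533900*sqrt(379)) + 324144 = -1915087664 - 88533900*sqrt(379)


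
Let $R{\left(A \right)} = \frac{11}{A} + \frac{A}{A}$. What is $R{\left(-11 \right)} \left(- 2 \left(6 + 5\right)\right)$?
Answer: $0$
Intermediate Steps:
$R{\left(A \right)} = 1 + \frac{11}{A}$ ($R{\left(A \right)} = \frac{11}{A} + 1 = 1 + \frac{11}{A}$)
$R{\left(-11 \right)} \left(- 2 \left(6 + 5\right)\right) = \frac{11 - 11}{-11} \left(- 2 \left(6 + 5\right)\right) = \left(- \frac{1}{11}\right) 0 \left(\left(-2\right) 11\right) = 0 \left(-22\right) = 0$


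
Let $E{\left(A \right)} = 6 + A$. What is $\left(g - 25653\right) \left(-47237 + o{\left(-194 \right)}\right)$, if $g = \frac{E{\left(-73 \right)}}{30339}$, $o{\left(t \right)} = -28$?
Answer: $\frac{12261902767670}{10113} \approx 1.2125 \cdot 10^{9}$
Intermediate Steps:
$g = - \frac{67}{30339}$ ($g = \frac{6 - 73}{30339} = \left(-67\right) \frac{1}{30339} = - \frac{67}{30339} \approx -0.0022084$)
$\left(g - 25653\right) \left(-47237 + o{\left(-194 \right)}\right) = \left(- \frac{67}{30339} - 25653\right) \left(-47237 - 28\right) = \left(- \frac{778286434}{30339}\right) \left(-47265\right) = \frac{12261902767670}{10113}$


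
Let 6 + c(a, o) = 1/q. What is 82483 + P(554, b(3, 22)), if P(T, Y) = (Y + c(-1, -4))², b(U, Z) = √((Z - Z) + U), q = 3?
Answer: 742663/9 - 34*√3/3 ≈ 82499.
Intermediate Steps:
c(a, o) = -17/3 (c(a, o) = -6 + 1/3 = -6 + ⅓ = -17/3)
b(U, Z) = √U (b(U, Z) = √(0 + U) = √U)
P(T, Y) = (-17/3 + Y)² (P(T, Y) = (Y - 17/3)² = (-17/3 + Y)²)
82483 + P(554, b(3, 22)) = 82483 + (-17 + 3*√3)²/9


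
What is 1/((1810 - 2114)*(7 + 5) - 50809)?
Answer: -1/54457 ≈ -1.8363e-5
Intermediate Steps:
1/((1810 - 2114)*(7 + 5) - 50809) = 1/(-304*12 - 50809) = 1/(-3648 - 50809) = 1/(-54457) = -1/54457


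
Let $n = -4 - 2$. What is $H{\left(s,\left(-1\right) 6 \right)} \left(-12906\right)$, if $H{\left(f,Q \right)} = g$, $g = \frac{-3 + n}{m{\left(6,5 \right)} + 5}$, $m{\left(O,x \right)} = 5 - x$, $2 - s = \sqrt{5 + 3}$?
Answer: $\frac{116154}{5} \approx 23231.0$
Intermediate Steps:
$n = -6$ ($n = -4 - 2 = -6$)
$s = 2 - 2 \sqrt{2}$ ($s = 2 - \sqrt{5 + 3} = 2 - \sqrt{8} = 2 - 2 \sqrt{2} \approx -0.82843$)
$g = - \frac{9}{5}$ ($g = \frac{-3 - 6}{\left(5 - 5\right) + 5} = - \frac{9}{\left(5 - 5\right) + 5} = - \frac{9}{0 + 5} = - \frac{9}{5} \approx -1.8$)
$H{\left(f,Q \right)} = - \frac{9}{5}$
$H{\left(s,\left(-1\right) 6 \right)} \left(-12906\right) = \left(- \frac{9}{5}\right) \left(-12906\right) = \frac{116154}{5}$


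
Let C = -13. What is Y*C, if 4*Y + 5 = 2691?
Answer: -17459/2 ≈ -8729.5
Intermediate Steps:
Y = 1343/2 (Y = -5/4 + (¼)*2691 = -5/4 + 2691/4 = 1343/2 ≈ 671.50)
Y*C = (1343/2)*(-13) = -17459/2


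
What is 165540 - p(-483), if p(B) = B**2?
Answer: -67749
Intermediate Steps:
165540 - p(-483) = 165540 - 1*(-483)**2 = 165540 - 1*233289 = 165540 - 233289 = -67749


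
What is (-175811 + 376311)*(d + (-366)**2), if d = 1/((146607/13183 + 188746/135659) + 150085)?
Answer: 1802407202038954844206625/67108319929569 ≈ 2.6858e+10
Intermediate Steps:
d = 1788392597/268433279718276 (d = 1/((146607*(1/13183) + 188746*(1/135659)) + 150085) = 1/((146607/13183 + 188746/135659) + 150085) = 1/(22376797531/1788392597 + 150085) = 1/(268433279718276/1788392597) = 1788392597/268433279718276 ≈ 6.6623e-6)
(-175811 + 376311)*(d + (-366)**2) = (-175811 + 376311)*(1788392597/268433279718276 + (-366)**2) = 200500*(1788392597/268433279718276 + 133956) = 200500*(35958248419729772453/268433279718276) = 1802407202038954844206625/67108319929569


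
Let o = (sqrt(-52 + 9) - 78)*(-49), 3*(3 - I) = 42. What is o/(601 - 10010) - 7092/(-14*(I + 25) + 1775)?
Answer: -72763566/14856811 + 49*I*sqrt(43)/9409 ≈ -4.8977 + 0.03415*I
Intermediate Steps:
I = -11 (I = 3 - 1/3*42 = 3 - 14 = -11)
o = 3822 - 49*I*sqrt(43) (o = (sqrt(-43) - 78)*(-49) = (I*sqrt(43) - 78)*(-49) = (-78 + I*sqrt(43))*(-49) = 3822 - 49*I*sqrt(43) ≈ 3822.0 - 321.31*I)
o/(601 - 10010) - 7092/(-14*(I + 25) + 1775) = (3822 - 49*I*sqrt(43))/(601 - 10010) - 7092/(-14*(-11 + 25) + 1775) = (3822 - 49*I*sqrt(43))/(-9409) - 7092/(-14*14 + 1775) = (3822 - 49*I*sqrt(43))*(-1/9409) - 7092/(-196 + 1775) = (-3822/9409 + 49*I*sqrt(43)/9409) - 7092/1579 = -72763566/14856811 + 49*I*sqrt(43)/9409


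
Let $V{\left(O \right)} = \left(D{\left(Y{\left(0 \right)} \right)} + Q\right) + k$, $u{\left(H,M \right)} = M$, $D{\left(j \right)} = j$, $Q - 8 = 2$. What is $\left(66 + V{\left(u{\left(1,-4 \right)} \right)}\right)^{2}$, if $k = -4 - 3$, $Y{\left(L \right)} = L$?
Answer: $4761$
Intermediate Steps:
$k = -7$ ($k = -4 - 3 = -7$)
$Q = 10$ ($Q = 8 + 2 = 10$)
$V{\left(O \right)} = 3$ ($V{\left(O \right)} = \left(0 + 10\right) - 7 = 10 - 7 = 3$)
$\left(66 + V{\left(u{\left(1,-4 \right)} \right)}\right)^{2} = \left(66 + 3\right)^{2} = 69^{2} = 4761$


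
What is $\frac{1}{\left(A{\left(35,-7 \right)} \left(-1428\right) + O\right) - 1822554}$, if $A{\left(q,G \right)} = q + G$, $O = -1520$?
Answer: $- \frac{1}{1864058} \approx -5.3646 \cdot 10^{-7}$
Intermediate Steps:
$A{\left(q,G \right)} = G + q$
$\frac{1}{\left(A{\left(35,-7 \right)} \left(-1428\right) + O\right) - 1822554} = \frac{1}{\left(\left(-7 + 35\right) \left(-1428\right) - 1520\right) - 1822554} = \frac{1}{\left(28 \left(-1428\right) - 1520\right) - 1822554} = \frac{1}{\left(-39984 - 1520\right) - 1822554} = \frac{1}{-41504 - 1822554} = \frac{1}{-1864058} = - \frac{1}{1864058}$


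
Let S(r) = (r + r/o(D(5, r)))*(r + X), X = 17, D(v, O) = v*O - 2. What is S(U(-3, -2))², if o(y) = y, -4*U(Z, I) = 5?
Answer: 9272025/30976 ≈ 299.33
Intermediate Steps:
U(Z, I) = -5/4 (U(Z, I) = -¼*5 = -5/4)
D(v, O) = -2 + O*v (D(v, O) = O*v - 2 = -2 + O*v)
S(r) = (17 + r)*(r + r/(-2 + 5*r)) (S(r) = (r + r/(-2 + r*5))*(r + 17) = (r + r/(-2 + 5*r))*(17 + r) = (17 + r)*(r + r/(-2 + 5*r)))
S(U(-3, -2))² = (-5*(-17 + 5*(-5/4)² + 84*(-5/4))/(4*(-2 + 5*(-5/4))))² = (-5*(-17 + 5*(25/16) - 105)/(4*(-2 - 25/4)))² = (-5*(-17 + 125/16 - 105)/(4*(-33/4)))² = (-5/4*(-4/33)*(-1827/16))² = (-3045/176)² = 9272025/30976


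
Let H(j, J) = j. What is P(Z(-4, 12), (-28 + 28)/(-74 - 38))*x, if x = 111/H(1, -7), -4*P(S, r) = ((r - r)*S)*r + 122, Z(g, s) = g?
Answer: -6771/2 ≈ -3385.5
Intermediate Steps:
P(S, r) = -61/2 (P(S, r) = -(((r - r)*S)*r + 122)/4 = -((0*S)*r + 122)/4 = -(0*r + 122)/4 = -(0 + 122)/4 = -¼*122 = -61/2)
x = 111 (x = 111/1 = 111*1 = 111)
P(Z(-4, 12), (-28 + 28)/(-74 - 38))*x = -61/2*111 = -6771/2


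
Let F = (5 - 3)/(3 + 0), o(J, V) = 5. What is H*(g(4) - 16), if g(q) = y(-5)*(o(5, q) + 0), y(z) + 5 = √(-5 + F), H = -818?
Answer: 33538 - 4090*I*√39/3 ≈ 33538.0 - 8514.0*I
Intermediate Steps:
F = ⅔ (F = 2/3 = 2*(⅓) = ⅔ ≈ 0.66667)
y(z) = -5 + I*√39/3 (y(z) = -5 + √(-5 + ⅔) = -5 + √(-13/3) = -5 + I*√39/3)
g(q) = -25 + 5*I*√39/3 (g(q) = (-5 + I*√39/3)*(5 + 0) = (-5 + I*√39/3)*5 = -25 + 5*I*√39/3)
H*(g(4) - 16) = -818*((-25 + 5*I*√39/3) - 16) = -818*(-41 + 5*I*√39/3) = 33538 - 4090*I*√39/3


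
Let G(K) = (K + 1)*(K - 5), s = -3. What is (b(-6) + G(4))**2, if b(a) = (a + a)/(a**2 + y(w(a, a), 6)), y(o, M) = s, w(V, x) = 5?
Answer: 3481/121 ≈ 28.769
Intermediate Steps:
y(o, M) = -3
G(K) = (1 + K)*(-5 + K)
b(a) = 2*a/(-3 + a**2) (b(a) = (a + a)/(a**2 - 3) = (2*a)/(-3 + a**2) = 2*a/(-3 + a**2))
(b(-6) + G(4))**2 = (2*(-6)/(-3 + (-6)**2) + (-5 + 4**2 - 4*4))**2 = (2*(-6)/(-3 + 36) + (-5 + 16 - 16))**2 = (2*(-6)/33 - 5)**2 = (2*(-6)*(1/33) - 5)**2 = (-4/11 - 5)**2 = (-59/11)**2 = 3481/121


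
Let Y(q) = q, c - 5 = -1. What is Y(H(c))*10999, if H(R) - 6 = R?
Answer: 109990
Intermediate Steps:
c = 4 (c = 5 - 1 = 4)
H(R) = 6 + R
Y(H(c))*10999 = (6 + 4)*10999 = 10*10999 = 109990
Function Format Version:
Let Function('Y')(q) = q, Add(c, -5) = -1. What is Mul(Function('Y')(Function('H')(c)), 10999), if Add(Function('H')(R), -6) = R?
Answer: 109990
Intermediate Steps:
c = 4 (c = Add(5, -1) = 4)
Function('H')(R) = Add(6, R)
Mul(Function('Y')(Function('H')(c)), 10999) = Mul(Add(6, 4), 10999) = Mul(10, 10999) = 109990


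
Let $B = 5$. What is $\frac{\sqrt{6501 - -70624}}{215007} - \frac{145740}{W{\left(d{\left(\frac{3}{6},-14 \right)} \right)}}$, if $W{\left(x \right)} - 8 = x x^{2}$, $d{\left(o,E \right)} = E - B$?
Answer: $\frac{145740}{6851} + \frac{5 \sqrt{3085}}{215007} \approx 21.274$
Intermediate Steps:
$d{\left(o,E \right)} = -5 + E$ ($d{\left(o,E \right)} = E - 5 = -5 + E$)
$W{\left(x \right)} = 8 + x^{3}$ ($W{\left(x \right)} = 8 + x x^{2} = 8 + x^{3}$)
$\frac{\sqrt{6501 - -70624}}{215007} - \frac{145740}{W{\left(d{\left(\frac{3}{6},-14 \right)} \right)}} = \frac{\sqrt{6501 - -70624}}{215007} - \frac{145740}{8 + \left(-5 - 14\right)^{3}} = \sqrt{6501 + \left(-6522 + 77146\right)} \frac{1}{215007} - \frac{145740}{8 + \left(-19\right)^{3}} = \sqrt{6501 + 70624} \cdot \frac{1}{215007} - \frac{145740}{8 - 6859} = \sqrt{77125} \cdot \frac{1}{215007} - \frac{145740}{-6851} = 5 \sqrt{3085} \cdot \frac{1}{215007} - - \frac{145740}{6851} = \frac{5 \sqrt{3085}}{215007} + \frac{145740}{6851} = \frac{145740}{6851} + \frac{5 \sqrt{3085}}{215007}$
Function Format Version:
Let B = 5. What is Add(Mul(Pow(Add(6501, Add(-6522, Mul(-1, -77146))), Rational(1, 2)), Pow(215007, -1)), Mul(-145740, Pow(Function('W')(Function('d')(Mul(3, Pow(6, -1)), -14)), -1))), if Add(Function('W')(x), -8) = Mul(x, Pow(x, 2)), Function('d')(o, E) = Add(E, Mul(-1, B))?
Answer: Add(Rational(145740, 6851), Mul(Rational(5, 215007), Pow(3085, Rational(1, 2)))) ≈ 21.274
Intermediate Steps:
Function('d')(o, E) = Add(-5, E) (Function('d')(o, E) = Add(E, Mul(-1, 5)) = Add(E, -5) = Add(-5, E))
Function('W')(x) = Add(8, Pow(x, 3)) (Function('W')(x) = Add(8, Mul(x, Pow(x, 2))) = Add(8, Pow(x, 3)))
Add(Mul(Pow(Add(6501, Add(-6522, Mul(-1, -77146))), Rational(1, 2)), Pow(215007, -1)), Mul(-145740, Pow(Function('W')(Function('d')(Mul(3, Pow(6, -1)), -14)), -1))) = Add(Mul(Pow(Add(6501, Add(-6522, Mul(-1, -77146))), Rational(1, 2)), Pow(215007, -1)), Mul(-145740, Pow(Add(8, Pow(Add(-5, -14), 3)), -1))) = Add(Mul(Pow(Add(6501, Add(-6522, 77146)), Rational(1, 2)), Rational(1, 215007)), Mul(-145740, Pow(Add(8, Pow(-19, 3)), -1))) = Add(Mul(Pow(Add(6501, 70624), Rational(1, 2)), Rational(1, 215007)), Mul(-145740, Pow(Add(8, -6859), -1))) = Add(Mul(Pow(77125, Rational(1, 2)), Rational(1, 215007)), Mul(-145740, Pow(-6851, -1))) = Add(Mul(Mul(5, Pow(3085, Rational(1, 2))), Rational(1, 215007)), Mul(-145740, Rational(-1, 6851))) = Add(Mul(Rational(5, 215007), Pow(3085, Rational(1, 2))), Rational(145740, 6851)) = Add(Rational(145740, 6851), Mul(Rational(5, 215007), Pow(3085, Rational(1, 2))))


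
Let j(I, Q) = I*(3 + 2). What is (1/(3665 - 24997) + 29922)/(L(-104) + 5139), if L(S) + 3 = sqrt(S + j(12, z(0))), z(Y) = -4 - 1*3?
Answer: 204893049063/35169188455 - 638296103*I*sqrt(11)/281353507640 ≈ 5.8259 - 0.0075243*I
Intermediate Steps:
z(Y) = -7 (z(Y) = -4 - 3 = -7)
j(I, Q) = 5*I (j(I, Q) = I*5 = 5*I)
L(S) = -3 + sqrt(60 + S) (L(S) = -3 + sqrt(S + 5*12) = -3 + sqrt(S + 60) = -3 + sqrt(60 + S))
(1/(3665 - 24997) + 29922)/(L(-104) + 5139) = (1/(3665 - 24997) + 29922)/((-3 + sqrt(60 - 104)) + 5139) = (1/(-21332) + 29922)/((-3 + sqrt(-44)) + 5139) = (-1/21332 + 29922)/((-3 + 2*I*sqrt(11)) + 5139) = 638296103/(21332*(5136 + 2*I*sqrt(11)))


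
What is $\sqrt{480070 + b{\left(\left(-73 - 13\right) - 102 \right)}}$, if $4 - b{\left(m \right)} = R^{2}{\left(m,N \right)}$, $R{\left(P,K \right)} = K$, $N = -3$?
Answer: $\sqrt{480065} \approx 692.87$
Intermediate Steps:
$b{\left(m \right)} = -5$ ($b{\left(m \right)} = 4 - \left(-3\right)^{2} = 4 - 9 = -5$)
$\sqrt{480070 + b{\left(\left(-73 - 13\right) - 102 \right)}} = \sqrt{480070 - 5} = \sqrt{480065}$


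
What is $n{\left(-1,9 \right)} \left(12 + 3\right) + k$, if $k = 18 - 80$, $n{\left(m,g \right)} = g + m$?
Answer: $58$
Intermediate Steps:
$k = -62$ ($k = 18 - 80 = -62$)
$n{\left(-1,9 \right)} \left(12 + 3\right) + k = \left(9 - 1\right) \left(12 + 3\right) - 62 = 8 \cdot 15 - 62 = 120 - 62 = 58$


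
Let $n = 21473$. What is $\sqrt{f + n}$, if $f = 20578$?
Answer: $\sqrt{42051} \approx 205.06$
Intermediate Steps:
$\sqrt{f + n} = \sqrt{20578 + 21473} = \sqrt{42051}$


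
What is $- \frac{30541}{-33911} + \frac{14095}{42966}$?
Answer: $\frac{1790200151}{1457020026} \approx 1.2287$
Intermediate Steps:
$- \frac{30541}{-33911} + \frac{14095}{42966} = \left(-30541\right) \left(- \frac{1}{33911}\right) + 14095 \cdot \frac{1}{42966} = \frac{30541}{33911} + \frac{14095}{42966} = \frac{1790200151}{1457020026}$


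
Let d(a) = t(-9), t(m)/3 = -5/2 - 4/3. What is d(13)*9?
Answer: -207/2 ≈ -103.50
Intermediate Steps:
t(m) = -23/2 (t(m) = 3*(-5/2 - 4/3) = 3*(-23/6) = -23/2)
d(a) = -23/2
d(13)*9 = -23/2*9 = -207/2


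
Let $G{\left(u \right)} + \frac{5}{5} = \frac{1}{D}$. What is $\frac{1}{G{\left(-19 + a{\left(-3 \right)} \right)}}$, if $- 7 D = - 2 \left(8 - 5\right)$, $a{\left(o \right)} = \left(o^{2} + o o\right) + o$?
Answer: $6$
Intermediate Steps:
$a{\left(o \right)} = o + 2 o^{2}$ ($a{\left(o \right)} = \left(o^{2} + o^{2}\right) + o = 2 o^{2} + o = o + 2 o^{2}$)
$D = \frac{6}{7}$ ($D = - \frac{\left(-2\right) \left(8 - 5\right)}{7} = - \frac{\left(-2\right) 3}{7} = \left(- \frac{1}{7}\right) \left(-6\right) = \frac{6}{7} \approx 0.85714$)
$G{\left(u \right)} = \frac{1}{6}$ ($G{\left(u \right)} = -1 + \frac{1}{\frac{6}{7}} = -1 + \frac{7}{6} = \frac{1}{6}$)
$\frac{1}{G{\left(-19 + a{\left(-3 \right)} \right)}} = \frac{1}{\frac{1}{6}} = 6$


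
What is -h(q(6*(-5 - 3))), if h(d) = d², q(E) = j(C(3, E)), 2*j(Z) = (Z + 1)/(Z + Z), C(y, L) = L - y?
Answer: -625/10404 ≈ -0.060073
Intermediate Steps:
j(Z) = (1 + Z)/(4*Z) (j(Z) = ((Z + 1)/(Z + Z))/2 = ((1 + Z)/((2*Z)))/2 = ((1 + Z)*(1/(2*Z)))/2 = ((1 + Z)/(2*Z))/2 = (1 + Z)/(4*Z))
q(E) = (-2 + E)/(4*(-3 + E)) (q(E) = (1 + (E - 1*3))/(4*(E - 1*3)) = (1 + (E - 3))/(4*(E - 3)) = (1 + (-3 + E))/(4*(-3 + E)) = (-2 + E)/(4*(-3 + E)))
-h(q(6*(-5 - 3))) = -((-2 + 6*(-5 - 3))/(4*(-3 + 6*(-5 - 3))))² = -((-2 + 6*(-8))/(4*(-3 + 6*(-8))))² = -((-2 - 48)/(4*(-3 - 48)))² = -((¼)*(-50)/(-51))² = -((¼)*(-1/51)*(-50))² = -(25/102)² = -1*625/10404 = -625/10404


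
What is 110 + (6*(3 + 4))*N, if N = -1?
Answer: 68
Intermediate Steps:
110 + (6*(3 + 4))*N = 110 + (6*(3 + 4))*(-1) = 110 + (6*7)*(-1) = 110 + 42*(-1) = 110 - 42 = 68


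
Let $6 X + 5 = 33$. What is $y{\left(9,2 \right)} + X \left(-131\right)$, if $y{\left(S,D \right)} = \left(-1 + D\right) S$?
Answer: $- \frac{1807}{3} \approx -602.33$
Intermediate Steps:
$y{\left(S,D \right)} = S \left(-1 + D\right)$
$X = \frac{14}{3}$ ($X = - \frac{5}{6} + \frac{1}{6} \cdot 33 = - \frac{5}{6} + \frac{11}{2} = \frac{14}{3} \approx 4.6667$)
$y{\left(9,2 \right)} + X \left(-131\right) = 9 \left(-1 + 2\right) + \frac{14}{3} \left(-131\right) = 9 \cdot 1 - \frac{1834}{3} = 9 - \frac{1834}{3} = - \frac{1807}{3}$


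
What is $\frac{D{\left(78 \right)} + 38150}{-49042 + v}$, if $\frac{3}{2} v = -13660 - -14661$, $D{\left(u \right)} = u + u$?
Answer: $- \frac{57459}{72562} \approx -0.79186$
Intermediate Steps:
$D{\left(u \right)} = 2 u$
$v = \frac{2002}{3}$ ($v = \frac{2 \left(-13660 - -14661\right)}{3} = \frac{2 \left(-13660 + 14661\right)}{3} = \frac{2}{3} \cdot 1001 = \frac{2002}{3} \approx 667.33$)
$\frac{D{\left(78 \right)} + 38150}{-49042 + v} = \frac{2 \cdot 78 + 38150}{-49042 + \frac{2002}{3}} = \frac{156 + 38150}{- \frac{145124}{3}} = 38306 \left(- \frac{3}{145124}\right) = - \frac{57459}{72562}$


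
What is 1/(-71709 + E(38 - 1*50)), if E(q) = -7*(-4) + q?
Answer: -1/71693 ≈ -1.3948e-5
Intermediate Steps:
E(q) = 28 + q
1/(-71709 + E(38 - 1*50)) = 1/(-71709 + (28 + (38 - 1*50))) = 1/(-71709 + (28 + (38 - 50))) = 1/(-71709 + (28 - 12)) = 1/(-71709 + 16) = 1/(-71693) = -1/71693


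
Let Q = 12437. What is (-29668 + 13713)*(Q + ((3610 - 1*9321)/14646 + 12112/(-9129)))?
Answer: -2947489182503565/14855926 ≈ -1.9840e+8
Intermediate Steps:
(-29668 + 13713)*(Q + ((3610 - 1*9321)/14646 + 12112/(-9129))) = (-29668 + 13713)*(12437 + ((3610 - 1*9321)/14646 + 12112/(-9129))) = -15955*(12437 + ((3610 - 9321)*(1/14646) + 12112*(-1/9129))) = -15955*(12437 + (-5711*1/14646 - 12112/9129)) = -15955*(12437 + (-5711/14646 - 12112/9129)) = -15955*(12437 - 25503119/14855926) = -15955*184737648543/14855926 = -2947489182503565/14855926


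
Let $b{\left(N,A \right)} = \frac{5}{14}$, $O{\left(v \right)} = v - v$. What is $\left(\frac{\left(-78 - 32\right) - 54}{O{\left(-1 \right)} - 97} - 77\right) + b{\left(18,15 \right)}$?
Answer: $- \frac{101785}{1358} \approx -74.952$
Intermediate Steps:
$O{\left(v \right)} = 0$
$b{\left(N,A \right)} = \frac{5}{14}$ ($b{\left(N,A \right)} = 5 \cdot \frac{1}{14} = \frac{5}{14}$)
$\left(\frac{\left(-78 - 32\right) - 54}{O{\left(-1 \right)} - 97} - 77\right) + b{\left(18,15 \right)} = \left(\frac{\left(-78 - 32\right) - 54}{0 - 97} - 77\right) + \frac{5}{14} = \left(\frac{\left(-78 - 32\right) - 54}{-97} - 77\right) + \frac{5}{14} = \left(\left(-110 - 54\right) \left(- \frac{1}{97}\right) - 77\right) + \frac{5}{14} = \left(\left(-164\right) \left(- \frac{1}{97}\right) - 77\right) + \frac{5}{14} = \left(\frac{164}{97} - 77\right) + \frac{5}{14} = - \frac{7305}{97} + \frac{5}{14} = - \frac{101785}{1358}$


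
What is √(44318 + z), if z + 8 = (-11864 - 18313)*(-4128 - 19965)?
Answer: √727098771 ≈ 26965.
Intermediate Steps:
z = 727054453 (z = -8 + (-11864 - 18313)*(-4128 - 19965) = -8 - 30177*(-24093) = -8 + 727054461 = 727054453)
√(44318 + z) = √(44318 + 727054453) = √727098771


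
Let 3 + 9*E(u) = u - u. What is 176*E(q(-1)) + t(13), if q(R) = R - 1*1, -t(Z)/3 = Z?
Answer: -293/3 ≈ -97.667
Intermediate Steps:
t(Z) = -3*Z
q(R) = -1 + R (q(R) = R - 1 = -1 + R)
E(u) = -⅓ (E(u) = -⅓ + (u - u)/9 = -⅓ + (⅑)*0 = -⅓ + 0 = -⅓)
176*E(q(-1)) + t(13) = 176*(-⅓) - 3*13 = -176/3 - 39 = -293/3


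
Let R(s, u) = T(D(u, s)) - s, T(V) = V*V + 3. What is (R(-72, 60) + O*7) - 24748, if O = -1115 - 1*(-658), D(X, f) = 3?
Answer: -27863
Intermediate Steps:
T(V) = 3 + V² (T(V) = V² + 3 = 3 + V²)
O = -457 (O = -1115 + 658 = -457)
R(s, u) = 12 - s (R(s, u) = (3 + 3²) - s = (3 + 9) - s = 12 - s)
(R(-72, 60) + O*7) - 24748 = ((12 - 1*(-72)) - 457*7) - 24748 = ((12 + 72) - 3199) - 24748 = (84 - 3199) - 24748 = -3115 - 24748 = -27863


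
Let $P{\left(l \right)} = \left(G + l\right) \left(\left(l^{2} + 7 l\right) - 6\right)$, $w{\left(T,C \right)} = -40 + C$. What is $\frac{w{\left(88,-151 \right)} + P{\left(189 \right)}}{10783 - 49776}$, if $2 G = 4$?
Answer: $- \frac{7074067}{38993} \approx -181.42$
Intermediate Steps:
$G = 2$ ($G = \frac{1}{2} \cdot 4 = 2$)
$P{\left(l \right)} = \left(2 + l\right) \left(-6 + l^{2} + 7 l\right)$ ($P{\left(l \right)} = \left(2 + l\right) \left(\left(l^{2} + 7 l\right) - 6\right) = \left(2 + l\right) \left(-6 + l^{2} + 7 l\right)$)
$\frac{w{\left(88,-151 \right)} + P{\left(189 \right)}}{10783 - 49776} = \frac{\left(-40 - 151\right) + \left(-12 + 189^{3} + 8 \cdot 189 + 9 \cdot 189^{2}\right)}{10783 - 49776} = \frac{-191 + \left(-12 + 6751269 + 1512 + 9 \cdot 35721\right)}{-38993} = \left(-191 + \left(-12 + 6751269 + 1512 + 321489\right)\right) \left(- \frac{1}{38993}\right) = \left(-191 + 7074258\right) \left(- \frac{1}{38993}\right) = 7074067 \left(- \frac{1}{38993}\right) = - \frac{7074067}{38993}$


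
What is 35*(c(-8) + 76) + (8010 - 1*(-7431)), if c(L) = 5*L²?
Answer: 29301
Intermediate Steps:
35*(c(-8) + 76) + (8010 - 1*(-7431)) = 35*(5*(-8)² + 76) + (8010 - 1*(-7431)) = 35*(5*64 + 76) + (8010 + 7431) = 35*(320 + 76) + 15441 = 35*396 + 15441 = 13860 + 15441 = 29301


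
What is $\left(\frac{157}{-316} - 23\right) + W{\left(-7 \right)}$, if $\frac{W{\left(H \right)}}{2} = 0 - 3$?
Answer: $- \frac{9321}{316} \approx -29.497$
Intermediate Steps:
$W{\left(H \right)} = -6$ ($W{\left(H \right)} = 2 \left(0 - 3\right) = 2 \left(-3\right) = -6$)
$\left(\frac{157}{-316} - 23\right) + W{\left(-7 \right)} = \left(\frac{157}{-316} - 23\right) - 6 = \left(157 \left(- \frac{1}{316}\right) - 23\right) - 6 = \left(- \frac{157}{316} - 23\right) - 6 = - \frac{7425}{316} - 6 = - \frac{9321}{316}$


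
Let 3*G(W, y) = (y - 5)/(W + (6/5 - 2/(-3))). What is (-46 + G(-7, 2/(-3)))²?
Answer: 111112681/53361 ≈ 2082.3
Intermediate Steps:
G(W, y) = (-5 + y)/(3*(28/15 + W)) (G(W, y) = ((y - 5)/(W + (6/5 - 2/(-3))))/3 = ((-5 + y)/(W + (6*(⅕) - 2*(-⅓))))/3 = ((-5 + y)/(W + (6/5 + ⅔)))/3 = ((-5 + y)/(W + 28/15))/3 = ((-5 + y)/(28/15 + W))/3 = (-5 + y)/(3*(28/15 + W)))
(-46 + G(-7, 2/(-3)))² = (-46 + 5*(-5 + 2/(-3))/(28 + 15*(-7)))² = (-46 + 5*(-5 + 2*(-⅓))/(28 - 105))² = (-46 + 5*(-5 - ⅔)/(-77))² = (-46 + 5*(-1/77)*(-17/3))² = (-46 + 85/231)² = (-10541/231)² = 111112681/53361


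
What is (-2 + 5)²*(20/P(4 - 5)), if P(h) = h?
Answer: -180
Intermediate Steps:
(-2 + 5)²*(20/P(4 - 5)) = (-2 + 5)²*(20/(4 - 5)) = 3²*(20/(-1)) = 9*(20*(-1)) = 9*(-20) = -180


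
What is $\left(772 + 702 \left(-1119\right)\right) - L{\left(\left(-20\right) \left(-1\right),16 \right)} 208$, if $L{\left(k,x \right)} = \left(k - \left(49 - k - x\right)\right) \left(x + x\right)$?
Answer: $-831358$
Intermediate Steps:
$L{\left(k,x \right)} = 2 x \left(-49 + x + 2 k\right)$ ($L{\left(k,x \right)} = \left(k + \left(-49 + k + x\right)\right) 2 x = \left(-49 + x + 2 k\right) 2 x = 2 x \left(-49 + x + 2 k\right)$)
$\left(772 + 702 \left(-1119\right)\right) - L{\left(\left(-20\right) \left(-1\right),16 \right)} 208 = \left(772 + 702 \left(-1119\right)\right) - 2 \cdot 16 \left(-49 + 16 + 2 \left(\left(-20\right) \left(-1\right)\right)\right) 208 = \left(772 - 785538\right) - 2 \cdot 16 \left(-49 + 16 + 2 \cdot 20\right) 208 = -784766 - 2 \cdot 16 \left(-49 + 16 + 40\right) 208 = -784766 - 2 \cdot 16 \cdot 7 \cdot 208 = -784766 - 224 \cdot 208 = -784766 - 46592 = -831358$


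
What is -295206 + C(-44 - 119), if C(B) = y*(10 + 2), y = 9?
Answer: -295098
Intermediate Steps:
C(B) = 108 (C(B) = 9*(10 + 2) = 9*12 = 108)
-295206 + C(-44 - 119) = -295206 + 108 = -295098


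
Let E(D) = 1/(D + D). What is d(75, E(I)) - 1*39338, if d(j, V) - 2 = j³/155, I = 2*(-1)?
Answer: -1135041/31 ≈ -36614.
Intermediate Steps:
I = -2
E(D) = 1/(2*D)
d(j, V) = 2 + j³/155
d(75, E(I)) - 1*39338 = (2 + (1/155)*75³) - 1*39338 = (2 + (1/155)*421875) - 39338 = (2 + 84375/31) - 39338 = 84437/31 - 39338 = -1135041/31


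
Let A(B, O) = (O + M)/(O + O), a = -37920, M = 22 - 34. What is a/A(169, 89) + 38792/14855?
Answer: -100264697816/1143835 ≈ -87657.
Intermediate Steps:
M = -12
A(B, O) = (-12 + O)/(2*O) (A(B, O) = (O - 12)/(O + O) = (-12 + O)/((2*O)) = (-12 + O)*(1/(2*O)) = (-12 + O)/(2*O))
a/A(169, 89) + 38792/14855 = -37920*178/(-12 + 89) + 38792/14855 = -37920/((1/2)*(1/89)*77) + 38792*(1/14855) = -37920/77/178 + 38792/14855 = -37920*178/77 + 38792/14855 = -6749760/77 + 38792/14855 = -100264697816/1143835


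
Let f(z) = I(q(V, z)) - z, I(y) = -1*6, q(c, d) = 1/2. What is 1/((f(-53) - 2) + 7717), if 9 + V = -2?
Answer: 1/7762 ≈ 0.00012883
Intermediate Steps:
V = -11 (V = -9 - 2 = -11)
q(c, d) = ½
I(y) = -6
f(z) = -6 - z
1/((f(-53) - 2) + 7717) = 1/(((-6 - 1*(-53)) - 2) + 7717) = 1/(((-6 + 53) - 1*2) + 7717) = 1/((47 - 2) + 7717) = 1/(45 + 7717) = 1/7762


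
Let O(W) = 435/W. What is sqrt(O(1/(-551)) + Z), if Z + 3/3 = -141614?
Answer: 10*I*sqrt(3813) ≈ 617.5*I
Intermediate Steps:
Z = -141615 (Z = -1 - 141614 = -141615)
sqrt(O(1/(-551)) + Z) = sqrt(435/(1/(-551)) - 141615) = sqrt(435/(-1/551) - 141615) = sqrt(435*(-551) - 141615) = sqrt(-239685 - 141615) = sqrt(-381300) = 10*I*sqrt(3813)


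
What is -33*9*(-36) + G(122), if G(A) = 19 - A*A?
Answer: -4173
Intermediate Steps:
G(A) = 19 - A²
-33*9*(-36) + G(122) = -33*9*(-36) + (19 - 1*122²) = -297*(-36) + (19 - 1*14884) = 10692 + (19 - 14884) = 10692 - 14865 = -4173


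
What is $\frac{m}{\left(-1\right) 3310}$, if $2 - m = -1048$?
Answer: $- \frac{105}{331} \approx -0.31722$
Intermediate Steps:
$m = 1050$ ($m = 2 - -1048 = 2 + 1048 = 1050$)
$\frac{m}{\left(-1\right) 3310} = \frac{1050}{\left(-1\right) 3310} = \frac{1050}{-3310} = 1050 \left(- \frac{1}{3310}\right) = - \frac{105}{331}$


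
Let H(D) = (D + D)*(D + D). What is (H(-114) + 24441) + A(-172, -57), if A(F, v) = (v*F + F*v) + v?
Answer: 95976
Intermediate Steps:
H(D) = 4*D² (H(D) = (2*D)*(2*D) = 4*D²)
A(F, v) = v + 2*F*v (A(F, v) = (F*v + F*v) + v = 2*F*v + v = v + 2*F*v)
(H(-114) + 24441) + A(-172, -57) = (4*(-114)² + 24441) - 57*(1 + 2*(-172)) = (4*12996 + 24441) - 57*(1 - 344) = (51984 + 24441) - 57*(-343) = 76425 + 19551 = 95976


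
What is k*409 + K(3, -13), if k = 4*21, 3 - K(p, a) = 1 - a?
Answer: 34345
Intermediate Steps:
K(p, a) = 2 + a (K(p, a) = 3 - (1 - a) = 3 + (-1 + a) = 2 + a)
k = 84
k*409 + K(3, -13) = 84*409 + (2 - 13) = 34356 - 11 = 34345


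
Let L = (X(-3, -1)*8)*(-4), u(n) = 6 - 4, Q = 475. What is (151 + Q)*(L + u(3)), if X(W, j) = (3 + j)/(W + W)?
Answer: 23788/3 ≈ 7929.3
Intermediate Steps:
X(W, j) = (3 + j)/(2*W) (X(W, j) = (3 + j)/((2*W)) = (3 + j)*(1/(2*W)) = (3 + j)/(2*W))
u(n) = 2
L = 32/3 (L = (((½)*(3 - 1)/(-3))*8)*(-4) = (((½)*(-⅓)*2)*8)*(-4) = -⅓*8*(-4) = -8/3*(-4) = 32/3 ≈ 10.667)
(151 + Q)*(L + u(3)) = (151 + 475)*(32/3 + 2) = 626*(38/3) = 23788/3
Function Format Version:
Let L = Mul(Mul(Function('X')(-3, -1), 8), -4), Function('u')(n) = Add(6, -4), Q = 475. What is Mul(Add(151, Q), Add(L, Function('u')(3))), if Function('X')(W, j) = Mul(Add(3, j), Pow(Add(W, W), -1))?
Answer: Rational(23788, 3) ≈ 7929.3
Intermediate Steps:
Function('X')(W, j) = Mul(Rational(1, 2), Pow(W, -1), Add(3, j)) (Function('X')(W, j) = Mul(Add(3, j), Pow(Mul(2, W), -1)) = Mul(Add(3, j), Mul(Rational(1, 2), Pow(W, -1))) = Mul(Rational(1, 2), Pow(W, -1), Add(3, j)))
Function('u')(n) = 2
L = Rational(32, 3) (L = Mul(Mul(Mul(Rational(1, 2), Pow(-3, -1), Add(3, -1)), 8), -4) = Mul(Mul(Mul(Rational(1, 2), Rational(-1, 3), 2), 8), -4) = Mul(Mul(Rational(-1, 3), 8), -4) = Mul(Rational(-8, 3), -4) = Rational(32, 3) ≈ 10.667)
Mul(Add(151, Q), Add(L, Function('u')(3))) = Mul(Add(151, 475), Add(Rational(32, 3), 2)) = Mul(626, Rational(38, 3)) = Rational(23788, 3)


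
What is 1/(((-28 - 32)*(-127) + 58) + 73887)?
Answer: 1/81565 ≈ 1.2260e-5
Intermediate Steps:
1/(((-28 - 32)*(-127) + 58) + 73887) = 1/((-60*(-127) + 58) + 73887) = 1/((7620 + 58) + 73887) = 1/(7678 + 73887) = 1/81565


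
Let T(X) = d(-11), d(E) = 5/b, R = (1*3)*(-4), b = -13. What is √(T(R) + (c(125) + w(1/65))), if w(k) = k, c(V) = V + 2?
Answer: √535015/65 ≈ 11.253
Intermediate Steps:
c(V) = 2 + V
R = -12 (R = 3*(-4) = -12)
d(E) = -5/13 (d(E) = 5/(-13) = 5*(-1/13) = -5/13)
T(X) = -5/13
√(T(R) + (c(125) + w(1/65))) = √(-5/13 + ((2 + 125) + 1/65)) = √(-5/13 + (127 + 1/65)) = √(-5/13 + 8256/65) = √(8231/65) = √535015/65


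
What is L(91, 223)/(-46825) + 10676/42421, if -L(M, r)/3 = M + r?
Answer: 539864282/1986363325 ≈ 0.27179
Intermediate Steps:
L(M, r) = -3*M - 3*r (L(M, r) = -3*(M + r) = -3*M - 3*r)
L(91, 223)/(-46825) + 10676/42421 = (-3*91 - 3*223)/(-46825) + 10676/42421 = (-273 - 669)*(-1/46825) + 10676*(1/42421) = -942*(-1/46825) + 10676/42421 = 942/46825 + 10676/42421 = 539864282/1986363325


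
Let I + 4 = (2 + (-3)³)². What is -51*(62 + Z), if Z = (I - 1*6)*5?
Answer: -159987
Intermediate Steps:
I = 621 (I = -4 + (2 + (-3)³)² = -4 + (2 - 27)² = -4 + (-25)² = -4 + 625 = 621)
Z = 3075 (Z = (621 - 1*6)*5 = (621 - 6)*5 = 615*5 = 3075)
-51*(62 + Z) = -51*(62 + 3075) = -51*3137 = -159987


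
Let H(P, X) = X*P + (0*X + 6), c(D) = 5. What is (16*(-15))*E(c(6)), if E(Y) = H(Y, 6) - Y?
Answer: -7440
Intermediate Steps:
H(P, X) = 6 + P*X (H(P, X) = P*X + (0 + 6) = P*X + 6 = 6 + P*X)
E(Y) = 6 + 5*Y (E(Y) = (6 + Y*6) - Y = (6 + 6*Y) - Y = 6 + 5*Y)
(16*(-15))*E(c(6)) = (16*(-15))*(6 + 5*5) = -240*(6 + 25) = -240*31 = -7440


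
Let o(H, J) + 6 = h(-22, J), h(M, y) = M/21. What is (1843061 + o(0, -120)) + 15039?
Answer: 39019952/21 ≈ 1.8581e+6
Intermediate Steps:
h(M, y) = M/21 (h(M, y) = M*(1/21) = M/21)
o(H, J) = -148/21 (o(H, J) = -6 + (1/21)*(-22) = -6 - 22/21 = -148/21)
(1843061 + o(0, -120)) + 15039 = (1843061 - 148/21) + 15039 = 38704133/21 + 15039 = 39019952/21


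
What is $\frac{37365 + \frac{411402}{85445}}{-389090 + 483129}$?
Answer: $\frac{3193063827}{8035162355} \approx 0.39739$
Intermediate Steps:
$\frac{37365 + \frac{411402}{85445}}{-389090 + 483129} = \frac{37365 + 411402 \cdot \frac{1}{85445}}{94039} = \left(37365 + \frac{411402}{85445}\right) \frac{1}{94039} = \frac{3193063827}{85445} \cdot \frac{1}{94039} = \frac{3193063827}{8035162355}$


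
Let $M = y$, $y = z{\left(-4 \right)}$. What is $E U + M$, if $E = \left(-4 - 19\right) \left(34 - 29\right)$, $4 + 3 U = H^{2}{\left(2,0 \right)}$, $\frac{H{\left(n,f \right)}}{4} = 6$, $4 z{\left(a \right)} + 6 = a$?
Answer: $- \frac{131575}{6} \approx -21929.0$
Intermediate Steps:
$z{\left(a \right)} = - \frac{3}{2} + \frac{a}{4}$
$H{\left(n,f \right)} = 24$ ($H{\left(n,f \right)} = 4 \cdot 6 = 24$)
$y = - \frac{5}{2}$ ($y = - \frac{3}{2} + \frac{1}{4} \left(-4\right) = - \frac{3}{2} - 1 = - \frac{5}{2} \approx -2.5$)
$U = \frac{572}{3}$ ($U = - \frac{4}{3} + \frac{24^{2}}{3} = - \frac{4}{3} + \frac{1}{3} \cdot 576 = - \frac{4}{3} + 192 = \frac{572}{3} \approx 190.67$)
$E = -115$ ($E = \left(-23\right) 5 = -115$)
$M = - \frac{5}{2} \approx -2.5$
$E U + M = \left(-115\right) \frac{572}{3} - \frac{5}{2} = - \frac{65780}{3} - \frac{5}{2} = - \frac{131575}{6}$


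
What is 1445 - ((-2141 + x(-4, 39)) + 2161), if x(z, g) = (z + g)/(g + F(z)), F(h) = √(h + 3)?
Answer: 2167485/1522 + 35*I/1522 ≈ 1424.1 + 0.022996*I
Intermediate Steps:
F(h) = √(3 + h)
x(z, g) = (g + z)/(g + √(3 + z)) (x(z, g) = (z + g)/(g + √(3 + z)) = (g + z)/(g + √(3 + z)))
1445 - ((-2141 + x(-4, 39)) + 2161) = 1445 - ((-2141 + (39 - 4)/(39 + √(3 - 4))) + 2161) = 1445 - ((-2141 + 35/(39 + √(-1))) + 2161) = 1445 - ((-2141 + 35/(39 + I)) + 2161) = 1445 - ((-2141 + ((39 - I)/1522)*35) + 2161) = 1445 - ((-2141 + 35*(39 - I)/1522) + 2161) = 1445 - (20 + 35*(39 - I)/1522) = 1445 + (-20 - 35*(39 - I)/1522) = 1425 - 35*(39 - I)/1522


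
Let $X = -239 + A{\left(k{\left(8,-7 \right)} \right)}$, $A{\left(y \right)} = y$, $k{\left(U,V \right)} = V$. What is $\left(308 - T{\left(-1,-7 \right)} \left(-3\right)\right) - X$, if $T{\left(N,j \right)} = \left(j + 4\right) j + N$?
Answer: $614$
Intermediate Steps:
$T{\left(N,j \right)} = N + j \left(4 + j\right)$ ($T{\left(N,j \right)} = \left(4 + j\right) j + N = j \left(4 + j\right) + N = N + j \left(4 + j\right)$)
$X = -246$ ($X = -239 - 7 = -246$)
$\left(308 - T{\left(-1,-7 \right)} \left(-3\right)\right) - X = \left(308 - \left(-1 + \left(-7\right)^{2} + 4 \left(-7\right)\right) \left(-3\right)\right) - -246 = \left(308 - \left(-1 + 49 - 28\right) \left(-3\right)\right) + 246 = \left(308 - 20 \left(-3\right)\right) + 246 = \left(308 - -60\right) + 246 = \left(308 + 60\right) + 246 = 368 + 246 = 614$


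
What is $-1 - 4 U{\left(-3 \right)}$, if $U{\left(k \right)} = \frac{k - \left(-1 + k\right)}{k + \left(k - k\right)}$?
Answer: $\frac{1}{3} \approx 0.33333$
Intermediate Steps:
$U{\left(k \right)} = \frac{1}{k}$ ($U{\left(k \right)} = 1 \frac{1}{k + 0} = 1 \frac{1}{k} = \frac{1}{k}$)
$-1 - 4 U{\left(-3 \right)} = -1 - \frac{4}{-3} = -1 - - \frac{4}{3} = -1 + \frac{4}{3} = \frac{1}{3}$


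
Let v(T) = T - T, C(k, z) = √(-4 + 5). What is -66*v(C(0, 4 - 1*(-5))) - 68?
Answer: -68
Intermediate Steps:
C(k, z) = 1 (C(k, z) = √1 = 1)
v(T) = 0
-66*v(C(0, 4 - 1*(-5))) - 68 = -66*0 - 68 = 0 - 68 = -68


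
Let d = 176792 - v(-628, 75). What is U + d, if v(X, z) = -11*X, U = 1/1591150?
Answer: 270310926601/1591150 ≈ 1.6988e+5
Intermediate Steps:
U = 1/1591150 ≈ 6.2848e-7
d = 169884 (d = 176792 - (-11)*(-628) = 176792 - 1*6908 = 176792 - 6908 = 169884)
U + d = 1/1591150 + 169884 = 270310926601/1591150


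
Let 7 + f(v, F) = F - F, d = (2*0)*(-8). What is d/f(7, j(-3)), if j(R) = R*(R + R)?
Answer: 0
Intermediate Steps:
j(R) = 2*R**2 (j(R) = R*(2*R) = 2*R**2)
d = 0 (d = 0*(-8) = 0)
f(v, F) = -7 (f(v, F) = -7 + (F - F) = -7 + 0 = -7)
d/f(7, j(-3)) = 0/(-7) = 0*(-1/7) = 0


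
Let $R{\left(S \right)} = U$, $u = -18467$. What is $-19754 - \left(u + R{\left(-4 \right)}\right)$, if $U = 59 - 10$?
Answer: $-1336$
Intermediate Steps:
$U = 49$ ($U = 59 - 10 = 49$)
$R{\left(S \right)} = 49$
$-19754 - \left(u + R{\left(-4 \right)}\right) = -19754 - \left(-18467 + 49\right) = -19754 - -18418 = -19754 + 18418 = -1336$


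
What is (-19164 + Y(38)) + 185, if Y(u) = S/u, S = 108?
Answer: -360547/19 ≈ -18976.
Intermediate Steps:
Y(u) = 108/u
(-19164 + Y(38)) + 185 = (-19164 + 108/38) + 185 = (-19164 + 108*(1/38)) + 185 = (-19164 + 54/19) + 185 = -364062/19 + 185 = -360547/19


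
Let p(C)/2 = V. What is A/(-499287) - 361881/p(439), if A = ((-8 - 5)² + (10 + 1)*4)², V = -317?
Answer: 60217904967/105515986 ≈ 570.70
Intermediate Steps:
p(C) = -634 (p(C) = 2*(-317) = -634)
A = 45369 (A = ((-13)² + 11*4)² = (169 + 44)² = 213² = 45369)
A/(-499287) - 361881/p(439) = 45369/(-499287) - 361881/(-634) = 45369*(-1/499287) - 361881*(-1/634) = -15123/166429 + 361881/634 = 60217904967/105515986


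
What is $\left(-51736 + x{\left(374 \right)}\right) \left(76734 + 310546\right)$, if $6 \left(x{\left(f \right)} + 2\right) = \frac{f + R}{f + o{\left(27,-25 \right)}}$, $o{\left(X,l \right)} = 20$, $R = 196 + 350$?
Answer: $- \frac{11841832675840}{591} \approx -2.0037 \cdot 10^{10}$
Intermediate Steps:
$R = 546$
$x{\left(f \right)} = -2 + \frac{546 + f}{6 \left(20 + f\right)}$ ($x{\left(f \right)} = -2 + \frac{\left(f + 546\right) \frac{1}{f + 20}}{6} = -2 + \frac{\left(546 + f\right) \frac{1}{20 + f}}{6} = -2 + \frac{\frac{1}{20 + f} \left(546 + f\right)}{6} = -2 + \frac{546 + f}{6 \left(20 + f\right)}$)
$\left(-51736 + x{\left(374 \right)}\right) \left(76734 + 310546\right) = \left(-51736 + \frac{306 - 4114}{6 \left(20 + 374\right)}\right) \left(76734 + 310546\right) = \left(-51736 + \frac{306 - 4114}{6 \cdot 394}\right) 387280 = \left(-51736 + \frac{1}{6} \cdot \frac{1}{394} \left(-3808\right)\right) 387280 = \left(-51736 - \frac{952}{591}\right) 387280 = \left(- \frac{30576928}{591}\right) 387280 = - \frac{11841832675840}{591}$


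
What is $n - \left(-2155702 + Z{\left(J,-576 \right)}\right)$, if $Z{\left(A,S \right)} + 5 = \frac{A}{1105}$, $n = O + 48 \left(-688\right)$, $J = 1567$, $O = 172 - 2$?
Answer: $\frac{2345750998}{1105} \approx 2.1229 \cdot 10^{6}$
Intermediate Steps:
$O = 170$
$n = -32854$ ($n = 170 + 48 \left(-688\right) = 170 - 33024 = -32854$)
$Z{\left(A,S \right)} = -5 + \frac{A}{1105}$
$n - \left(-2155702 + Z{\left(J,-576 \right)}\right) = -32854 + \left(2155702 - \left(-5 + \frac{1}{1105} \cdot 1567\right)\right) = -32854 + \left(2155702 - \left(-5 + \frac{1567}{1105}\right)\right) = -32854 + \left(2155702 - - \frac{3958}{1105}\right) = -32854 + \left(2155702 + \frac{3958}{1105}\right) = -32854 + \frac{2382054668}{1105} = \frac{2345750998}{1105}$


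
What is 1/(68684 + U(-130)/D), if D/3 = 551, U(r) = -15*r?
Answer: 551/37845534 ≈ 1.4559e-5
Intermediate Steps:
D = 1653 (D = 3*551 = 1653)
1/(68684 + U(-130)/D) = 1/(68684 - 15*(-130)/1653) = 1/(68684 + 1950*(1/1653)) = 1/(68684 + 650/551) = 1/(37845534/551) = 551/37845534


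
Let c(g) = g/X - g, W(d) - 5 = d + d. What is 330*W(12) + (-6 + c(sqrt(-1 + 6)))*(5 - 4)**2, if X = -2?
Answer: 9564 - 3*sqrt(5)/2 ≈ 9560.6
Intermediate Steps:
W(d) = 5 + 2*d (W(d) = 5 + (d + d) = 5 + 2*d)
c(g) = -3*g/2 (c(g) = g/(-2) - g = g*(-1/2) - g = -g/2 - g = -3*g/2)
330*W(12) + (-6 + c(sqrt(-1 + 6)))*(5 - 4)**2 = 330*(5 + 2*12) + (-6 - 3*sqrt(-1 + 6)/2)*(5 - 4)**2 = 330*(5 + 24) + (-6 - 3*sqrt(5)/2)*1**2 = 330*29 + (-6 - 3*sqrt(5)/2)*1 = 9570 + (-6 - 3*sqrt(5)/2) = 9564 - 3*sqrt(5)/2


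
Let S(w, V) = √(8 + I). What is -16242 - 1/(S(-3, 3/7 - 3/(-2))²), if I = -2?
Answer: -97453/6 ≈ -16242.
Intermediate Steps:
S(w, V) = √6 (S(w, V) = √(8 - 2) = √6)
-16242 - 1/(S(-3, 3/7 - 3/(-2))²) = -16242 - 1/((√6)²) = -16242 - 1/6 = -16242 - 1*⅙ = -16242 - ⅙ = -97453/6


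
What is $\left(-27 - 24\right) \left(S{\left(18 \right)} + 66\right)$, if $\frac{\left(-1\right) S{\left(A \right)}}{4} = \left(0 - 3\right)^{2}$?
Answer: $-1530$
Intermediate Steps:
$S{\left(A \right)} = -36$ ($S{\left(A \right)} = - 4 \left(0 - 3\right)^{2} = - 4 \left(-3\right)^{2} = \left(-4\right) 9 = -36$)
$\left(-27 - 24\right) \left(S{\left(18 \right)} + 66\right) = \left(-27 - 24\right) \left(-36 + 66\right) = \left(-51\right) 30 = -1530$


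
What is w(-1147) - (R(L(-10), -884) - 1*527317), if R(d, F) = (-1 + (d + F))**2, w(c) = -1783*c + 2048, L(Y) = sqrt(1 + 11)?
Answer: 1791229 + 3540*sqrt(3) ≈ 1.7974e+6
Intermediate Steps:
L(Y) = 2*sqrt(3) (L(Y) = sqrt(12) = 2*sqrt(3))
w(c) = 2048 - 1783*c
R(d, F) = (-1 + F + d)**2 (R(d, F) = (-1 + (F + d))**2 = (-1 + F + d)**2)
w(-1147) - (R(L(-10), -884) - 1*527317) = (2048 - 1783*(-1147)) - ((-1 - 884 + 2*sqrt(3))**2 - 1*527317) = (2048 + 2045101) - ((-885 + 2*sqrt(3))**2 - 527317) = 2047149 - (-527317 + (-885 + 2*sqrt(3))**2) = 2047149 + (527317 - (-885 + 2*sqrt(3))**2) = 2574466 - (-885 + 2*sqrt(3))**2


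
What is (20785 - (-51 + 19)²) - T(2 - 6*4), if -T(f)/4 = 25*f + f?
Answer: 17473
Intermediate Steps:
T(f) = -104*f (T(f) = -4*(25*f + f) = -104*f)
(20785 - (-51 + 19)²) - T(2 - 6*4) = (20785 - (-51 + 19)²) - (-104)*(2 - 6*4) = (20785 - 1*(-32)²) - (-104)*(2 - 24) = (20785 - 1*1024) - (-104)*(-22) = (20785 - 1024) - 1*2288 = 19761 - 2288 = 17473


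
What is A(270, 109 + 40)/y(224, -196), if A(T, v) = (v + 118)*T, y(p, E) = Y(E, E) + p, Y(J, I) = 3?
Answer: 72090/227 ≈ 317.58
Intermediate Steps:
y(p, E) = 3 + p
A(T, v) = T*(118 + v) (A(T, v) = (118 + v)*T = T*(118 + v))
A(270, 109 + 40)/y(224, -196) = (270*(118 + (109 + 40)))/(3 + 224) = (270*(118 + 149))/227 = (270*267)*(1/227) = 72090*(1/227) = 72090/227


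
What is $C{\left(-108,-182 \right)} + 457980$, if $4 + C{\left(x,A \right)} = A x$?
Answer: $477632$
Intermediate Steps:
$C{\left(x,A \right)} = -4 + A x$
$C{\left(-108,-182 \right)} + 457980 = \left(-4 - -19656\right) + 457980 = \left(-4 + 19656\right) + 457980 = 19652 + 457980 = 477632$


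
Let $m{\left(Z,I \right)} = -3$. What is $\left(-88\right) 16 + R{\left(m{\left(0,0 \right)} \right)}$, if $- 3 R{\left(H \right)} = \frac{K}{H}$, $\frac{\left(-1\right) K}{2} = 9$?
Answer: $-1410$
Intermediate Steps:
$K = -18$ ($K = \left(-2\right) 9 = -18$)
$R{\left(H \right)} = \frac{6}{H}$ ($R{\left(H \right)} = - \frac{\left(-18\right) \frac{1}{H}}{3} = \frac{6}{H}$)
$\left(-88\right) 16 + R{\left(m{\left(0,0 \right)} \right)} = \left(-88\right) 16 + \frac{6}{-3} = -1408 + 6 \left(- \frac{1}{3}\right) = -1408 - 2 = -1410$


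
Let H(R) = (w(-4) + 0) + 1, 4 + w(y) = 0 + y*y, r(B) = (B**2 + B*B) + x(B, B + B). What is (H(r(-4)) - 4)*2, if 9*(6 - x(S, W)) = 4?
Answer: 18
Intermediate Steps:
x(S, W) = 50/9 (x(S, W) = 6 - 1/9*4 = 6 - 4/9 = 50/9)
r(B) = 50/9 + 2*B**2 (r(B) = (B**2 + B*B) + 50/9 = (B**2 + B**2) + 50/9 = 2*B**2 + 50/9 = 50/9 + 2*B**2)
w(y) = -4 + y**2 (w(y) = -4 + (0 + y*y) = -4 + (0 + y**2) = -4 + y**2)
H(R) = 13 (H(R) = ((-4 + (-4)**2) + 0) + 1 = ((-4 + 16) + 0) + 1 = (12 + 0) + 1 = 12 + 1 = 13)
(H(r(-4)) - 4)*2 = (13 - 4)*2 = 9*2 = 18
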